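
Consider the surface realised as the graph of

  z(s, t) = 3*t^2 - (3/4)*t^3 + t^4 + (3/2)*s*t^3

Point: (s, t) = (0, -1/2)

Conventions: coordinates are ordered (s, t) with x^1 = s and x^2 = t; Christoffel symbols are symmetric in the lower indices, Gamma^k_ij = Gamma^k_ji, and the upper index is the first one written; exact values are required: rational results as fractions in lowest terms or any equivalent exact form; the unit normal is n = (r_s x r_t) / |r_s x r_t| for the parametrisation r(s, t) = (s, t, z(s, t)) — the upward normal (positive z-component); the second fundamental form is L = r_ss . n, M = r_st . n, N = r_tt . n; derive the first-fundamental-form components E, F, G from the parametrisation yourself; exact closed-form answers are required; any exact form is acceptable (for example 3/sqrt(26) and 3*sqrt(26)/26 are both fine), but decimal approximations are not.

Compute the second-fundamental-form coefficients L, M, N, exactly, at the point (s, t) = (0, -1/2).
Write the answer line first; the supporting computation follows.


Answer: L = 0, M = 9*sqrt(4490)/2245, N = 18*sqrt(4490)/449

z_s = -3/16, z_t = -65/16, z_ss = 0, z_st = 9/8, z_tt = 45/4
E = 265/256, F = 195/256, G = 4481/256; answer radicand W^2 = 2245/128
unnormalised second-form numerators: l = 0, m = 9/8, n = 45/4; L = l/sqrt(2245/128), and similarly M = m/sqrt(W^2), N = n/sqrt(W^2)


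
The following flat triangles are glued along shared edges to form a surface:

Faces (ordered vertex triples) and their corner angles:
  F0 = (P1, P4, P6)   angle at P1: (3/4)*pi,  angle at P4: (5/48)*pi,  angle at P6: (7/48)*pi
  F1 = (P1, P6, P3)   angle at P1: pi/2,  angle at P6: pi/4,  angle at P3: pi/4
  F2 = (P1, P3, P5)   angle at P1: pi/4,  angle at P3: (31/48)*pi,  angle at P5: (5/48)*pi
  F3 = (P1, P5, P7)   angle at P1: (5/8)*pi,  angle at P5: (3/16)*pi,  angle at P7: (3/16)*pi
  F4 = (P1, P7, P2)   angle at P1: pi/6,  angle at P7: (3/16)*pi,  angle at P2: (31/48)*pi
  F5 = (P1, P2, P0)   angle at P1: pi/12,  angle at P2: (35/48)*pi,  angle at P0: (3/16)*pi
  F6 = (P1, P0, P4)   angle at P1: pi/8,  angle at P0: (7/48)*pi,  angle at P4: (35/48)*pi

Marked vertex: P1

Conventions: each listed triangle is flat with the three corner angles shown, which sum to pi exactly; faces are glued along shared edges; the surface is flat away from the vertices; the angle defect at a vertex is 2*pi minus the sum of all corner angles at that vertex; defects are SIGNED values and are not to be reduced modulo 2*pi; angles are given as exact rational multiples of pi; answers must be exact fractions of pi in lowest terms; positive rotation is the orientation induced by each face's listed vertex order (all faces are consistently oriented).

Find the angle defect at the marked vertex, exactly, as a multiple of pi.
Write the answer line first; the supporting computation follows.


Answer: defect(P1) = -pi/2

Sum of corner angles at P1: (5/2)*pi
defect = 2*pi - (5/2)*pi


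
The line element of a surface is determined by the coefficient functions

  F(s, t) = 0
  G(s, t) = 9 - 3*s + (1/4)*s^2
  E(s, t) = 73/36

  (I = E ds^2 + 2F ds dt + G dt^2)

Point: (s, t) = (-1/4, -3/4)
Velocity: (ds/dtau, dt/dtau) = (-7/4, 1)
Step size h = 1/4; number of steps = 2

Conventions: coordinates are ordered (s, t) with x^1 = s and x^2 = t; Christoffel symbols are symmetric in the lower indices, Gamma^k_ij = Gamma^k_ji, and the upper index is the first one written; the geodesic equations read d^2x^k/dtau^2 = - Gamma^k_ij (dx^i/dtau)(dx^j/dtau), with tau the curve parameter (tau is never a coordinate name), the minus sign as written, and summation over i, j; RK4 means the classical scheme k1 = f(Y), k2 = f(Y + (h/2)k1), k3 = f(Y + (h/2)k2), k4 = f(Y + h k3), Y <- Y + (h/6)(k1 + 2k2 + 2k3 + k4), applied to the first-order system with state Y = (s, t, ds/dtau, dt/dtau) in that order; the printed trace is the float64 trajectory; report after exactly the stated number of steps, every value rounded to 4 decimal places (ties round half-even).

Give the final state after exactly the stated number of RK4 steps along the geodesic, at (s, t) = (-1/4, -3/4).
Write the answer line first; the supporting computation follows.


Answer: s = -1.2090, t = -0.3148, ds/dtau = -2.0636, dt/dtau = 0.7516

f(Y) = (ds/dtau, dt/dtau, -Gamma^s_ij Y'^i Y'^j, -Gamma^t_ij Y'^i Y'^j) with the Gammas evaluated at the stage position; h = 0.250000; intermediate values shown to 6 dp
step 0: s = -0.2500, t = -0.7500, ds/dtau = -1.7500, dt/dtau = 1.0000
step 1:
  k1: at (s, t) = (-0.250000, -0.750000), (ds/dtau, dt/dtau) = (-1.750000, 1.000000); Gamma_sss = 0.000000, Gamma_sst = 0.000000, Gamma_stt = 0.770548, Gamma_tss = 0.000000, Gamma_tst = -0.160000, Gamma_ttt = 0.000000; k1 = (-1.750000, 1.000000, -0.770548, -0.560000)
  k2: at (s, t) = (-0.468750, -0.625000), (ds/dtau, dt/dtau) = (-1.846318, 0.930000); Gamma_sss = 0.000000, Gamma_sst = 0.000000, Gamma_stt = 0.797517, Gamma_tss = 0.000000, Gamma_tst = -0.154589, Gamma_ttt = 0.000000; k2 = (-1.846318, 0.930000, -0.689773, -0.530883)
  k3: at (s, t) = (-0.480790, -0.633750), (ds/dtau, dt/dtau) = (-1.836222, 0.933640); Gamma_sss = 0.000000, Gamma_sst = 0.000000, Gamma_stt = 0.799001, Gamma_tss = 0.000000, Gamma_tst = -0.154302, Gamma_ttt = 0.000000; k3 = (-1.836222, 0.933640, -0.696476, -0.529062)
  k4: at (s, t) = (-0.709055, -0.516590), (ds/dtau, dt/dtau) = (-1.924119, 0.867735); Gamma_sss = 0.000000, Gamma_sst = 0.000000, Gamma_stt = 0.827144, Gamma_tss = 0.000000, Gamma_tst = -0.149052, Gamma_ttt = 0.000000; k4 = (-1.924119, 0.867735, -0.622809, -0.497723)
  Y <- Y + (h/6)(k1 + 2k2 + 2k3 + k4): s = -0.7100, t = -0.5169, ds/dtau = -1.9236, dt/dtau = 0.8676
step 2:
  k1: at (s, t) = (-0.709967, -0.516874), (ds/dtau, dt/dtau) = (-1.923577, 0.867599); Gamma_sss = 0.000000, Gamma_sst = 0.000000, Gamma_stt = 0.827256, Gamma_tss = 0.000000, Gamma_tst = -0.149032, Gamma_ttt = 0.000000; k1 = (-1.923577, 0.867599, -0.622700, -0.497438)
  k2: at (s, t) = (-0.950414, -0.408424), (ds/dtau, dt/dtau) = (-2.001415, 0.805420); Gamma_sss = 0.000000, Gamma_sst = 0.000000, Gamma_stt = 0.856900, Gamma_tss = 0.000000, Gamma_tst = -0.143876, Gamma_ttt = 0.000000; k2 = (-2.001415, 0.805420, -0.555872, -0.463851)
  k3: at (s, t) = (-0.960143, -0.416197), (ds/dtau, dt/dtau) = (-1.993061, 0.809618); Gamma_sss = 0.000000, Gamma_sst = 0.000000, Gamma_stt = 0.858100, Gamma_tss = 0.000000, Gamma_tst = -0.143675, Gamma_ttt = 0.000000; k3 = (-1.993061, 0.809618, -0.562468, -0.463674)
  k4: at (s, t) = (-1.208232, -0.314470), (ds/dtau, dt/dtau) = (-2.064194, 0.751681); Gamma_sss = 0.000000, Gamma_sst = 0.000000, Gamma_stt = 0.888686, Gamma_tss = 0.000000, Gamma_tst = -0.138730, Gamma_ttt = 0.000000; k4 = (-2.064194, 0.751681, -0.502129, -0.430512)
  Y <- Y + (h/6)(k1 + 2k2 + 2k3 + k4): s = -1.2090, t = -0.3148, ds/dtau = -2.0636, dt/dtau = 0.7516


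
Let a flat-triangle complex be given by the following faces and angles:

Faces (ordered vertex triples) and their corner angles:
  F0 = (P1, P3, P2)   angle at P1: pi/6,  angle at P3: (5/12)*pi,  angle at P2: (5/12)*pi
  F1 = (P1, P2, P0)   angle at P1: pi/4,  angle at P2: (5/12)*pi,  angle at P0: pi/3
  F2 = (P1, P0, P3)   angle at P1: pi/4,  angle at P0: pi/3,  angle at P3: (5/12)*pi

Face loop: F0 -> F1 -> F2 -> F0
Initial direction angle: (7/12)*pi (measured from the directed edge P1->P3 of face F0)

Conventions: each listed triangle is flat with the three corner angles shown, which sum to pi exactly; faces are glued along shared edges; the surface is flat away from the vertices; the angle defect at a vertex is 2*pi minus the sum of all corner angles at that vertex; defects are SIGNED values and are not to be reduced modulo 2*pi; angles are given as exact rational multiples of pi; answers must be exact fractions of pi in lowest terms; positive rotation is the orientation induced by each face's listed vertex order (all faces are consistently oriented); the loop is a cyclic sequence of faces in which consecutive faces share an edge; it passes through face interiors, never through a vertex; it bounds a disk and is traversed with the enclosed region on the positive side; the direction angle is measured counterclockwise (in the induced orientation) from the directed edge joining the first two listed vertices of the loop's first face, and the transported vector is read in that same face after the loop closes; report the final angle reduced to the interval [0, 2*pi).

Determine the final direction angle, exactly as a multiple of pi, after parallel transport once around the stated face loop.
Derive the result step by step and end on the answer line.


enclosed vertex P1: corner angles sum to (2/3)*pi, defect = 2*pi - (2/3)*pi = (4/3)*pi
transport around the loop rotates by the sum of enclosed defects; add to the initial angle mod 2*pi
final angle = (7/12)*pi + (4/3)*pi = (23/12)*pi (mod 2*pi)

Answer: final direction angle = (23/12)*pi


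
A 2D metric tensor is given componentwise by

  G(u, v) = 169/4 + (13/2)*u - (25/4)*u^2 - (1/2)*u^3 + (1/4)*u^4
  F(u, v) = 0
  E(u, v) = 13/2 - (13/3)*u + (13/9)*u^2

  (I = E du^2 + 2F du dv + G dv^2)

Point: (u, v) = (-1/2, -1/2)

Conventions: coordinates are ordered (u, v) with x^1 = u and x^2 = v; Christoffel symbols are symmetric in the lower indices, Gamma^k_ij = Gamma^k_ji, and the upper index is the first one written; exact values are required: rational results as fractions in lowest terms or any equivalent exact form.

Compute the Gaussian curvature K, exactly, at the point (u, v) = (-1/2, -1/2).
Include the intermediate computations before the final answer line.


E = 325/36, F = 0, G = 2401/64, EG - F^2 = 780325/2304 at the point
E_u = -52/9, E_v = 0, F_u = 0, F_v = 0, G_u = 49/4, G_v = 0
E_vv = 0, F_uv = 0, G_uu = -41/4
Using the Brioschi determinant formula for K from the metric derivatives:
M1 = [[-E_vv/2 + F_uv - G_uu/2, E_u/2, F_u - E_v/2], [F_v - G_u/2, E, F], [G_v/2, F, G]] = [[41/8, -26/9, 0], [-49/8, 325/36, 0], [0, 0, 2401/64]]; det M1 = 6585943/6144
M2 = [[0, E_v/2, G_u/2], [E_v/2, E, F], [G_u/2, F, G]] = [[0, 0, 49/8], [0, 325/36, 0], [49/8, 0, 2401/64]]; det M2 = -780325/2304
det M1 - det M2 = 26000429/18432; K = 26000429/18432 / (780325/2304)^2 = 4896/398125

Answer: K = 4896/398125


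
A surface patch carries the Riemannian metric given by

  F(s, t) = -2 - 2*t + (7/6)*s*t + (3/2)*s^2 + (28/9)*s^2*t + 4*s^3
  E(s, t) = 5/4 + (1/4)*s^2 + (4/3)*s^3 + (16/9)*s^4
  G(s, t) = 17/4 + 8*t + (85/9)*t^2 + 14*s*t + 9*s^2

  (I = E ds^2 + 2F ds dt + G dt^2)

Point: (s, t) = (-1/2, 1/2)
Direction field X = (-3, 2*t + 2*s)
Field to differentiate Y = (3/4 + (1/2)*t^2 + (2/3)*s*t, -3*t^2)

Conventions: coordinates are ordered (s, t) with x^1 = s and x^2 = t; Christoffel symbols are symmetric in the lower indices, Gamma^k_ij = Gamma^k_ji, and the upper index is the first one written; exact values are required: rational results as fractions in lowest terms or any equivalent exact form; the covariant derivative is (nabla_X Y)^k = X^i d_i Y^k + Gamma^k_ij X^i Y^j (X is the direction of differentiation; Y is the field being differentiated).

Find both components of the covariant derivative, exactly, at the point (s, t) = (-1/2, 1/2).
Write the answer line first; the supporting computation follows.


Answer: (nabla_X Y)^s = -8775/1996, (nabla_X Y)^t = -5823/3992

E = 181/144, F = -109/36, G = 337/36 at the point
E_s = -5/36, E_t = 0, F_s = 19/36, F_t = -65/36, G_s = -2, G_t = 94/9
EG - F^2 = 499/192;  g^inv = (192/499) * [[337/36, 109/36], [109/36, 181/144]]
first-kind symbols [ij,l] = (1/2)(d_i g_jl + d_j g_il - d_l g_ij): [ss,s] = E_s/2 = -5/72, [ss,t] = F_s - E_t/2 = 19/36, [st,s] = E_t/2 = 0, [st,t] = G_s/2 = -1, [tt,s] = F_t - G_s/2 = -29/36, [tt,t] = G_t/2 = 47/9
Gamma^s_ij = (G*[ij,s] - F*[ij,t])/(EG - F^2), Gamma^t_ij = (E*[ij,t] - F*[ij,s])/(EG - F^2)
Gamma_sss = 182/499, Gamma_sst = -1744/1497, Gamma_stt = 1588/499, Gamma_tss = 87/499, Gamma_tst = -724/1497, Gamma_ttt = 792/499
X = (-3, 0), Y = (17/24, -3/4) at the point


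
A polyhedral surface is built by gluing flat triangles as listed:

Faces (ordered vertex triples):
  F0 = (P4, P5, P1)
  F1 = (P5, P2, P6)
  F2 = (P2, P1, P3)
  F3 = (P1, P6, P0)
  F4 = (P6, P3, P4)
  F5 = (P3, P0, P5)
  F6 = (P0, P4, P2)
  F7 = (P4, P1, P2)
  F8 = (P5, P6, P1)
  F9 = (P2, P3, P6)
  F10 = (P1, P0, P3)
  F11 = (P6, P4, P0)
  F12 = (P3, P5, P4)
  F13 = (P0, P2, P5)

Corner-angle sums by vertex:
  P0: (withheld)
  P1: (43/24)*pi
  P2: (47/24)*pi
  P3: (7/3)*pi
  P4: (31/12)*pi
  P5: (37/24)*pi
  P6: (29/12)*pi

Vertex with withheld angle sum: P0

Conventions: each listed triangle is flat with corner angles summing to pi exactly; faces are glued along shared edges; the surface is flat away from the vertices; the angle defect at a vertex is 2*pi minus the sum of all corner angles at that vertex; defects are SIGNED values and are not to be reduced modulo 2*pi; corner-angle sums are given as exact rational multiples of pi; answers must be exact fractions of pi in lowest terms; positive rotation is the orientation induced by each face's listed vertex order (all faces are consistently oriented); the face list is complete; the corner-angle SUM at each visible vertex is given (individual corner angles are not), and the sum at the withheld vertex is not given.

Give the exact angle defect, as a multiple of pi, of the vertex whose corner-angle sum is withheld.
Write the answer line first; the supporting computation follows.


Answer: defect(P0) = (5/8)*pi

V = 7, E = 21, F = 14; chi = V - E + F = 0
Gauss-Bonnet: total defect = 2*pi*chi = 0; visible defects sum to (-5/8)*pi


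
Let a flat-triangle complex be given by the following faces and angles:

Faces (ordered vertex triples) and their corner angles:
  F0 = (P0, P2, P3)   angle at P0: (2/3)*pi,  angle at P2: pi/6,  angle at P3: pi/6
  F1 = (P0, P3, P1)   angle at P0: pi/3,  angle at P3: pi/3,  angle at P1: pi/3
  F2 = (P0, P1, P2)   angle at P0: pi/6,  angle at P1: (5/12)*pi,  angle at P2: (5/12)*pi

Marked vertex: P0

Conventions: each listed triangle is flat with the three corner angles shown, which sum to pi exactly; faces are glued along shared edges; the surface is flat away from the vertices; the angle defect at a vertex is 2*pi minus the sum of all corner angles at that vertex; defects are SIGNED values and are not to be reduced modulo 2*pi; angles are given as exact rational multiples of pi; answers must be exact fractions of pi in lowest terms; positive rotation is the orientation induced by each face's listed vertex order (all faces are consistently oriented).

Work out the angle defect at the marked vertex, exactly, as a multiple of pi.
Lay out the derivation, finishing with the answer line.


Sum of corner angles at P0: (7/6)*pi
defect = 2*pi - (7/6)*pi

Answer: defect(P0) = (5/6)*pi


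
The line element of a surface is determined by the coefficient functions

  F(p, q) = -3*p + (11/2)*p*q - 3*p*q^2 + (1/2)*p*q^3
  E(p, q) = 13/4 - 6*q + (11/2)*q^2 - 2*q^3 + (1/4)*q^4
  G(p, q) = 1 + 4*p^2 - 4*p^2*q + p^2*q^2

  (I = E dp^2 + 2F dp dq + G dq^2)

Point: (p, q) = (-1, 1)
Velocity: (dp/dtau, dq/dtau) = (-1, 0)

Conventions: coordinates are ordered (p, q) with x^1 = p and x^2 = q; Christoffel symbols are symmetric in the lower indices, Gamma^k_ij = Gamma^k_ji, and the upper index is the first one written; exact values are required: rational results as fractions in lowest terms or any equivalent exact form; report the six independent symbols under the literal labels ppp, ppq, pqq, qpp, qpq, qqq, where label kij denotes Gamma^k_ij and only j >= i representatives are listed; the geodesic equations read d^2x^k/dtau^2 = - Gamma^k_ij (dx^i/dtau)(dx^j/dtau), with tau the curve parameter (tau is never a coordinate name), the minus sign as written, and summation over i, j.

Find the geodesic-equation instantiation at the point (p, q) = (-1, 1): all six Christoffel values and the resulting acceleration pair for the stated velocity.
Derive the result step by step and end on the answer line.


E = 1, F = 0, G = 2 at the point
E_p = 0, E_q = 0, F_p = 0, F_q = -1, G_p = -2, G_q = -2
EG - F^2 = 2;  g^inv = (1/2) * [[2, 0], [0, 1]]
first-kind symbols [ij,l] = (1/2)(d_i g_jl + d_j g_il - d_l g_ij): [pp,p] = E_p/2 = 0, [pp,q] = F_p - E_q/2 = 0, [pq,p] = E_q/2 = 0, [pq,q] = G_p/2 = -1, [qq,p] = F_q - G_p/2 = 0, [qq,q] = G_q/2 = -1
Gamma^p_ij = (G*[ij,p] - F*[ij,q])/(EG - F^2), Gamma^q_ij = (E*[ij,q] - F*[ij,p])/(EG - F^2)
Gamma_ppp = 0, Gamma_ppq = 0, Gamma_pqq = 0, Gamma_qpp = 0, Gamma_qpq = -1/2, Gamma_qqq = -1/2
d^2p/dtau^2 = -(Gamma_ppp*(-1)^2 + 2*Gamma_ppq*(-1)*(0) + Gamma_pqq*(0)^2) = 0
d^2q/dtau^2 = -(Gamma_qpp*(-1)^2 + 2*Gamma_qpq*(-1)*(0) + Gamma_qqq*(0)^2) = 0

Answer: Gamma_ppp = 0, Gamma_ppq = 0, Gamma_pqq = 0, Gamma_qpp = 0, Gamma_qpq = -1/2, Gamma_qqq = -1/2; accelerations (d^2p/dtau^2, d^2q/dtau^2) = (0, 0)


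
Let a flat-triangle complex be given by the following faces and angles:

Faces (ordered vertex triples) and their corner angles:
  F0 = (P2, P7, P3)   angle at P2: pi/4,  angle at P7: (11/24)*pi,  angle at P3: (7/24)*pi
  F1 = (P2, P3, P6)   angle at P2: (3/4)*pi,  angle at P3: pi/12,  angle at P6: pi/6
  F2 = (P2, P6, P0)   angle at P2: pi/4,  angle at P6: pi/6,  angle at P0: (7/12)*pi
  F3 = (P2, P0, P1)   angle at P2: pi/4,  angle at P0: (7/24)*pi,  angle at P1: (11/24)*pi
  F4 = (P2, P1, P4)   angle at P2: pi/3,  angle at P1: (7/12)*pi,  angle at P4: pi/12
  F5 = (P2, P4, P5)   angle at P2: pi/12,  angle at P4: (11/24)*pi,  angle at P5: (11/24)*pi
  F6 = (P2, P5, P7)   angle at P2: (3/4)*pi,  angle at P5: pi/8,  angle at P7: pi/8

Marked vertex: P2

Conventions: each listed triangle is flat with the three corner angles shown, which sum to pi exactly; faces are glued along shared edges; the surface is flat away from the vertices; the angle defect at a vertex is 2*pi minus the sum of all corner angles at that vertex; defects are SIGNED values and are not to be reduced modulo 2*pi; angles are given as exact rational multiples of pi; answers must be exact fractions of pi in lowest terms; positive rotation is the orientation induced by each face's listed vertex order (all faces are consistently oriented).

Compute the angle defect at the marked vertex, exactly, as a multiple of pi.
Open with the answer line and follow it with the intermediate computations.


Answer: defect(P2) = (-2/3)*pi

Sum of corner angles at P2: (8/3)*pi
defect = 2*pi - (8/3)*pi


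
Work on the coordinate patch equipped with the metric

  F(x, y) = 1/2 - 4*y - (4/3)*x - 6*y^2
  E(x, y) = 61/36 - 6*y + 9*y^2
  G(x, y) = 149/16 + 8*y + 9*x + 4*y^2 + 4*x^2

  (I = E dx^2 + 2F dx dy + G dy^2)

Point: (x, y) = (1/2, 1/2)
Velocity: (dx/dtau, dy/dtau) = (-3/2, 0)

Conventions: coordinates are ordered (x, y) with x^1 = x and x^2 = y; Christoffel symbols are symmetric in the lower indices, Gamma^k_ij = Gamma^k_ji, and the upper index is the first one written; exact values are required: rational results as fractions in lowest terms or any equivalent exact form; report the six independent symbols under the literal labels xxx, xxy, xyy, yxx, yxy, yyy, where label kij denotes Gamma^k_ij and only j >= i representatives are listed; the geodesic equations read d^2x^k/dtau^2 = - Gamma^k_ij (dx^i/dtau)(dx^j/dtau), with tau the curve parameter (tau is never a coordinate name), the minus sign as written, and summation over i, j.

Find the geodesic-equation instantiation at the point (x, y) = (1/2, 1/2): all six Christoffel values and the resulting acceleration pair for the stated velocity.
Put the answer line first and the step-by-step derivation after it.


Answer: Gamma_xxx = -2992/1517, Gamma_xxy = 15423/1517, Gamma_xyy = -87813/1517, Gamma_yxx = -2312/4551, Gamma_yxy = 3352/1517, Gamma_yyy = -15792/1517; accelerations (d^2x/dtau^2, d^2y/dtau^2) = (6732/1517, 1734/1517)

E = 17/18, F = -11/3, G = 317/16 at the point
E_x = 0, E_y = 3, F_x = -4/3, F_y = -10, G_x = 13, G_y = 12
EG - F^2 = 1517/288;  g^inv = (288/1517) * [[317/16, 11/3], [11/3, 17/18]]
first-kind symbols [ij,l] = (1/2)(d_i g_jl + d_j g_il - d_l g_ij): [xx,x] = E_x/2 = 0, [xx,y] = F_x - E_y/2 = -17/6, [xy,x] = E_y/2 = 3/2, [xy,y] = G_x/2 = 13/2, [yy,x] = F_y - G_x/2 = -33/2, [yy,y] = G_y/2 = 6
Gamma^x_ij = (G*[ij,x] - F*[ij,y])/(EG - F^2), Gamma^y_ij = (E*[ij,y] - F*[ij,x])/(EG - F^2)
Gamma_xxx = -2992/1517, Gamma_xxy = 15423/1517, Gamma_xyy = -87813/1517, Gamma_yxx = -2312/4551, Gamma_yxy = 3352/1517, Gamma_yyy = -15792/1517
d^2x/dtau^2 = -(Gamma_xxx*(-3/2)^2 + 2*Gamma_xxy*(-3/2)*(0) + Gamma_xyy*(0)^2) = 6732/1517
d^2y/dtau^2 = -(Gamma_yxx*(-3/2)^2 + 2*Gamma_yxy*(-3/2)*(0) + Gamma_yyy*(0)^2) = 1734/1517


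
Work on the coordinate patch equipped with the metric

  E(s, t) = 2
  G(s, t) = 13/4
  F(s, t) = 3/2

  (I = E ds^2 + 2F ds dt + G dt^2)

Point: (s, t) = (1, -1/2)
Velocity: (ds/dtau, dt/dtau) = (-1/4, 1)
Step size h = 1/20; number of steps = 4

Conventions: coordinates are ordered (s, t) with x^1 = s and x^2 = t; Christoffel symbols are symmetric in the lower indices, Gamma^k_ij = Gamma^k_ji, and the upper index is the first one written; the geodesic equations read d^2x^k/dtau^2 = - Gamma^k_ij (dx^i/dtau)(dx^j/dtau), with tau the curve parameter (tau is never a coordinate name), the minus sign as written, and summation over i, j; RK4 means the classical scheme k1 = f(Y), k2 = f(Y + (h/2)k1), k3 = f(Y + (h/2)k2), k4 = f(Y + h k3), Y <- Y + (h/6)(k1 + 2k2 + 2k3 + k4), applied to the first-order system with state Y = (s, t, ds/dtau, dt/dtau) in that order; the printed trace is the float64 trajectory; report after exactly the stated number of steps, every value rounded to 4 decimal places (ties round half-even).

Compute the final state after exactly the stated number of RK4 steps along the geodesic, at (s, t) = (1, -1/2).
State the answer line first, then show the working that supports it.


Answer: s = 0.9500, t = -0.3000, ds/dtau = -0.2500, dt/dtau = 1.0000

f(Y) = (ds/dtau, dt/dtau, -Gamma^s_ij Y'^i Y'^j, -Gamma^t_ij Y'^i Y'^j) with the Gammas evaluated at the stage position; h = 0.050000; intermediate values shown to 6 dp
step 0: s = 1.0000, t = -0.5000, ds/dtau = -0.2500, dt/dtau = 1.0000
step 1:
  k1: at (s, t) = (1.000000, -0.500000), (ds/dtau, dt/dtau) = (-0.250000, 1.000000); Gamma_sss = 0.000000, Gamma_sst = 0.000000, Gamma_stt = 0.000000, Gamma_tss = 0.000000, Gamma_tst = 0.000000, Gamma_ttt = 0.000000; k1 = (-0.250000, 1.000000, 0.000000, 0.000000)
  k2: at (s, t) = (0.993750, -0.475000), (ds/dtau, dt/dtau) = (-0.250000, 1.000000); Gamma_sss = 0.000000, Gamma_sst = 0.000000, Gamma_stt = 0.000000, Gamma_tss = 0.000000, Gamma_tst = 0.000000, Gamma_ttt = 0.000000; k2 = (-0.250000, 1.000000, 0.000000, 0.000000)
  k3: at (s, t) = (0.993750, -0.475000), (ds/dtau, dt/dtau) = (-0.250000, 1.000000); Gamma_sss = 0.000000, Gamma_sst = 0.000000, Gamma_stt = 0.000000, Gamma_tss = 0.000000, Gamma_tst = 0.000000, Gamma_ttt = 0.000000; k3 = (-0.250000, 1.000000, 0.000000, 0.000000)
  k4: at (s, t) = (0.987500, -0.450000), (ds/dtau, dt/dtau) = (-0.250000, 1.000000); Gamma_sss = 0.000000, Gamma_sst = 0.000000, Gamma_stt = 0.000000, Gamma_tss = 0.000000, Gamma_tst = 0.000000, Gamma_ttt = 0.000000; k4 = (-0.250000, 1.000000, 0.000000, 0.000000)
  Y <- Y + (h/6)(k1 + 2k2 + 2k3 + k4): s = 0.9875, t = -0.4500, ds/dtau = -0.2500, dt/dtau = 1.0000
step 2:
  k1: at (s, t) = (0.987500, -0.450000), (ds/dtau, dt/dtau) = (-0.250000, 1.000000); Gamma_sss = 0.000000, Gamma_sst = 0.000000, Gamma_stt = 0.000000, Gamma_tss = 0.000000, Gamma_tst = 0.000000, Gamma_ttt = 0.000000; k1 = (-0.250000, 1.000000, 0.000000, 0.000000)
  k2: at (s, t) = (0.981250, -0.425000), (ds/dtau, dt/dtau) = (-0.250000, 1.000000); Gamma_sss = 0.000000, Gamma_sst = 0.000000, Gamma_stt = 0.000000, Gamma_tss = 0.000000, Gamma_tst = 0.000000, Gamma_ttt = 0.000000; k2 = (-0.250000, 1.000000, 0.000000, 0.000000)
  k3: at (s, t) = (0.981250, -0.425000), (ds/dtau, dt/dtau) = (-0.250000, 1.000000); Gamma_sss = 0.000000, Gamma_sst = 0.000000, Gamma_stt = 0.000000, Gamma_tss = 0.000000, Gamma_tst = 0.000000, Gamma_ttt = 0.000000; k3 = (-0.250000, 1.000000, 0.000000, 0.000000)
  k4: at (s, t) = (0.975000, -0.400000), (ds/dtau, dt/dtau) = (-0.250000, 1.000000); Gamma_sss = 0.000000, Gamma_sst = 0.000000, Gamma_stt = 0.000000, Gamma_tss = 0.000000, Gamma_tst = 0.000000, Gamma_ttt = 0.000000; k4 = (-0.250000, 1.000000, 0.000000, 0.000000)
  Y <- Y + (h/6)(k1 + 2k2 + 2k3 + k4): s = 0.9750, t = -0.4000, ds/dtau = -0.2500, dt/dtau = 1.0000
step 3:
  k1: at (s, t) = (0.975000, -0.400000), (ds/dtau, dt/dtau) = (-0.250000, 1.000000); Gamma_sss = 0.000000, Gamma_sst = 0.000000, Gamma_stt = 0.000000, Gamma_tss = 0.000000, Gamma_tst = 0.000000, Gamma_ttt = 0.000000; k1 = (-0.250000, 1.000000, 0.000000, 0.000000)
  k2: at (s, t) = (0.968750, -0.375000), (ds/dtau, dt/dtau) = (-0.250000, 1.000000); Gamma_sss = 0.000000, Gamma_sst = 0.000000, Gamma_stt = 0.000000, Gamma_tss = 0.000000, Gamma_tst = 0.000000, Gamma_ttt = 0.000000; k2 = (-0.250000, 1.000000, 0.000000, 0.000000)
  k3: at (s, t) = (0.968750, -0.375000), (ds/dtau, dt/dtau) = (-0.250000, 1.000000); Gamma_sss = 0.000000, Gamma_sst = 0.000000, Gamma_stt = 0.000000, Gamma_tss = 0.000000, Gamma_tst = 0.000000, Gamma_ttt = 0.000000; k3 = (-0.250000, 1.000000, 0.000000, 0.000000)
  k4: at (s, t) = (0.962500, -0.350000), (ds/dtau, dt/dtau) = (-0.250000, 1.000000); Gamma_sss = 0.000000, Gamma_sst = 0.000000, Gamma_stt = 0.000000, Gamma_tss = 0.000000, Gamma_tst = 0.000000, Gamma_ttt = 0.000000; k4 = (-0.250000, 1.000000, 0.000000, 0.000000)
  Y <- Y + (h/6)(k1 + 2k2 + 2k3 + k4): s = 0.9625, t = -0.3500, ds/dtau = -0.2500, dt/dtau = 1.0000
step 4:
  k1: at (s, t) = (0.962500, -0.350000), (ds/dtau, dt/dtau) = (-0.250000, 1.000000); Gamma_sss = 0.000000, Gamma_sst = 0.000000, Gamma_stt = 0.000000, Gamma_tss = 0.000000, Gamma_tst = 0.000000, Gamma_ttt = 0.000000; k1 = (-0.250000, 1.000000, 0.000000, 0.000000)
  k2: at (s, t) = (0.956250, -0.325000), (ds/dtau, dt/dtau) = (-0.250000, 1.000000); Gamma_sss = 0.000000, Gamma_sst = 0.000000, Gamma_stt = 0.000000, Gamma_tss = 0.000000, Gamma_tst = 0.000000, Gamma_ttt = 0.000000; k2 = (-0.250000, 1.000000, 0.000000, 0.000000)
  k3: at (s, t) = (0.956250, -0.325000), (ds/dtau, dt/dtau) = (-0.250000, 1.000000); Gamma_sss = 0.000000, Gamma_sst = 0.000000, Gamma_stt = 0.000000, Gamma_tss = 0.000000, Gamma_tst = 0.000000, Gamma_ttt = 0.000000; k3 = (-0.250000, 1.000000, 0.000000, 0.000000)
  k4: at (s, t) = (0.950000, -0.300000), (ds/dtau, dt/dtau) = (-0.250000, 1.000000); Gamma_sss = 0.000000, Gamma_sst = 0.000000, Gamma_stt = 0.000000, Gamma_tss = 0.000000, Gamma_tst = 0.000000, Gamma_ttt = 0.000000; k4 = (-0.250000, 1.000000, 0.000000, 0.000000)
  Y <- Y + (h/6)(k1 + 2k2 + 2k3 + k4): s = 0.9500, t = -0.3000, ds/dtau = -0.2500, dt/dtau = 1.0000


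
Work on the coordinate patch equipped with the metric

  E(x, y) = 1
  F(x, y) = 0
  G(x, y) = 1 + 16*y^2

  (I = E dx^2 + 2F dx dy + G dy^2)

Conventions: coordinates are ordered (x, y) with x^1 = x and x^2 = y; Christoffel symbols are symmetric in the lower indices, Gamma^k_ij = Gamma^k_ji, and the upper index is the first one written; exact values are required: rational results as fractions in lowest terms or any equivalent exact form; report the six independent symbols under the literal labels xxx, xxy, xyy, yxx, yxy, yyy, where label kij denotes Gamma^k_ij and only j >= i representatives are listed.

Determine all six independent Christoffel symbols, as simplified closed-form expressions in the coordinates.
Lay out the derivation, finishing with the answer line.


E = 1; F = 0; G = 1 + 16*y^2
Gamma^k_ij = (1/2) g^{kl} (d_i g_jl + d_j g_il - d_l g_ij), with g^inv = (1/(EG-F^2)) [[G, -F], [-F, E]]
first partials: E_x = 0, E_y = 0, F_x = 0, F_y = 0, G_x = 0, G_y = 32*y
D = EG - F^2 = 1 + 16*y^2
expanded: Gamma^x_xx = (G E_x - 2F F_x + F E_y)/(2D), Gamma^x_xy = (G E_y - F G_x)/(2D), Gamma^x_yy = (2G F_y - G G_x - F G_y)/(2D), Gamma^y_xx = (2E F_x - E E_y - F E_x)/(2D), Gamma^y_xy = (E G_x - F E_y)/(2D), Gamma^y_yy = (E G_y - 2F F_y + F G_x)/(2D); substitute and cancel common factors

Answer: Gamma_xxx = 0, Gamma_xxy = 0, Gamma_xyy = 0, Gamma_yxx = 0, Gamma_yxy = 0, Gamma_yyy = 16*y/(16*y^2 + 1)


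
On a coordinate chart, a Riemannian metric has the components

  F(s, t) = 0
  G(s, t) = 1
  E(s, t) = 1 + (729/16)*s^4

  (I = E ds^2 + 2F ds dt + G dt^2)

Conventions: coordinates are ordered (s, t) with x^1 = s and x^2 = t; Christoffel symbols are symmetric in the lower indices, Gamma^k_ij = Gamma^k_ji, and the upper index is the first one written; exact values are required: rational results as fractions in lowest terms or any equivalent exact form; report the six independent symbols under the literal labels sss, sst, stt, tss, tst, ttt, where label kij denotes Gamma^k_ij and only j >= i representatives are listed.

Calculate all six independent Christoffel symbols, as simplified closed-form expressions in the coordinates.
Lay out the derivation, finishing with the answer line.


E = 1 + (729/16)*s^4; F = 0; G = 1
Gamma^k_ij = (1/2) g^{kl} (d_i g_jl + d_j g_il - d_l g_ij), with g^inv = (1/(EG-F^2)) [[G, -F], [-F, E]]
first partials: E_s = (729/4)*s^3, E_t = 0, F_s = 0, F_t = 0, G_s = 0, G_t = 0
D = EG - F^2 = 1 + (729/16)*s^4
expanded: Gamma^s_ss = (G E_s - 2F F_s + F E_t)/(2D), Gamma^s_st = (G E_t - F G_s)/(2D), Gamma^s_tt = (2G F_t - G G_s - F G_t)/(2D), Gamma^t_ss = (2E F_s - E E_t - F E_s)/(2D), Gamma^t_st = (E G_s - F E_t)/(2D), Gamma^t_tt = (E G_t - 2F F_t + F G_s)/(2D); substitute and cancel common factors

Answer: Gamma_sss = 1458*s^3/(729*s^4 + 16), Gamma_sst = 0, Gamma_stt = 0, Gamma_tss = 0, Gamma_tst = 0, Gamma_ttt = 0


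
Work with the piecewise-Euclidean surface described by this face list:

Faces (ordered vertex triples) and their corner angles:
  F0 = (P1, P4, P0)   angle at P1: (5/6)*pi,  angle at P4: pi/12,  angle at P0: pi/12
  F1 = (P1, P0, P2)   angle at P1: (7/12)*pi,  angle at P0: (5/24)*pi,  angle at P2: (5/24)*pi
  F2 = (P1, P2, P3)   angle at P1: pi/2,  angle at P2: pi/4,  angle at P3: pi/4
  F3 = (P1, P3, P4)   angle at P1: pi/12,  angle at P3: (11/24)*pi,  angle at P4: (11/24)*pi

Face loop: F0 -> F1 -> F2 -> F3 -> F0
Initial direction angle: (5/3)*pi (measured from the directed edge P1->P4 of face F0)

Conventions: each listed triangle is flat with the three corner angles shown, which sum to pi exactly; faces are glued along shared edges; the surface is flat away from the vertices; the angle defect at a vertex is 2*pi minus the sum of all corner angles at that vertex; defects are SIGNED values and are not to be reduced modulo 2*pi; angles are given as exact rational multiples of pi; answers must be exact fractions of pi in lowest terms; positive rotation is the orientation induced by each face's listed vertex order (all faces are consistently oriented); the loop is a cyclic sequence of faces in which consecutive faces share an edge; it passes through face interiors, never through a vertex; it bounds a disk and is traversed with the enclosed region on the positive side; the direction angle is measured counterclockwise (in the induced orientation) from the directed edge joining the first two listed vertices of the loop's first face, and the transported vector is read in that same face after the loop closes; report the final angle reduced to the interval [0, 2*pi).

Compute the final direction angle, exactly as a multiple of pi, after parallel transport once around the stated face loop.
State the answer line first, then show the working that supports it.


Answer: final direction angle = (5/3)*pi

enclosed vertex P1: corner angles sum to 2*pi, defect = 2*pi - 2*pi = 0
holonomy = initial angle + sum of enclosed defects (mod 2*pi), positive in the induced orientation
final angle = (5/3)*pi + 0 = (5/3)*pi (mod 2*pi)


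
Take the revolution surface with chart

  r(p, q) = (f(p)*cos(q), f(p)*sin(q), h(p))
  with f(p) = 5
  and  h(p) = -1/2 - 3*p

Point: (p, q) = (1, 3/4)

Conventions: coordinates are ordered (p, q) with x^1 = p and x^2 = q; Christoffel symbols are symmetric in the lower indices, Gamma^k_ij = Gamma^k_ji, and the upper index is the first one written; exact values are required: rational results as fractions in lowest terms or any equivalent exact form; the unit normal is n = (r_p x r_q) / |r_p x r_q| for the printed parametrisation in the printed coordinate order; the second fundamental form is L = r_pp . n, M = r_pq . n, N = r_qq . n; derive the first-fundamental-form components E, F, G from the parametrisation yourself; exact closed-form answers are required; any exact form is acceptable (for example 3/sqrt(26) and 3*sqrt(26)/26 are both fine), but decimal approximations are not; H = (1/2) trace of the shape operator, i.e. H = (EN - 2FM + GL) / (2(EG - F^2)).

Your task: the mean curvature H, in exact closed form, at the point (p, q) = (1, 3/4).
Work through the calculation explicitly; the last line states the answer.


f = 5, f' = 0, f'' = 0, h' = -3, h'' = 0
E = 9, F = 0, G = 25; answer radicand W^2 = 9
unnormalised second-form numerators: l = 0, m = 0, n = -15; L = l/sqrt(9), and similarly M = m/sqrt(W^2), N = n/sqrt(W^2)
H = (E*n - 2*F*m + G*l) / (2*(EG - F^2)*sqrt(W^2)); E*n - 2*F*m + G*l = -135, EG - F^2 = 225, so H = (-3/10)/sqrt(9)

Answer: H = -1/10


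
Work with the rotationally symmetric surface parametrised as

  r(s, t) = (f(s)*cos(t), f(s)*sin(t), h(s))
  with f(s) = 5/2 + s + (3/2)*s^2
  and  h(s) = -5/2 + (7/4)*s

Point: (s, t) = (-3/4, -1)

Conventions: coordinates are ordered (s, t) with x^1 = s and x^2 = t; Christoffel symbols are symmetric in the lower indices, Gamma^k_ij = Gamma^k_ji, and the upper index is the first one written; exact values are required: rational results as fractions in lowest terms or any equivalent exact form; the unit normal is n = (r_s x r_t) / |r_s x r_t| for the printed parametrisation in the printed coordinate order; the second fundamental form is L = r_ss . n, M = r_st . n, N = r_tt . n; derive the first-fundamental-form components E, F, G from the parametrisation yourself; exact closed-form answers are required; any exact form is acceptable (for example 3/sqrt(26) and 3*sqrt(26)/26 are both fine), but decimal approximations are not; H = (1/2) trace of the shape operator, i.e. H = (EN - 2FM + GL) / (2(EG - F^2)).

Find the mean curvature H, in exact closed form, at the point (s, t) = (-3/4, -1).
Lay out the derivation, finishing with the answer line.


f = 83/32, f' = -5/4, f'' = 3, h' = 7/4, h'' = 0
E = 37/8, F = 0, G = 6889/1024; answer radicand W^2 = 37/8
unnormalised second-form numerators: l = -21/4, m = 0, n = 581/128; L = l/sqrt(37/8), and similarly M = m/sqrt(W^2), N = n/sqrt(W^2)
H = (E*n - 2*F*m + G*l) / (2*(EG - F^2)*sqrt(W^2)); E*n - 2*F*m + G*l = -58681/4096, EG - F^2 = 254893/8192, so H = (-707/3071)/sqrt(37/8)

Answer: H = -1414*sqrt(74)/113627


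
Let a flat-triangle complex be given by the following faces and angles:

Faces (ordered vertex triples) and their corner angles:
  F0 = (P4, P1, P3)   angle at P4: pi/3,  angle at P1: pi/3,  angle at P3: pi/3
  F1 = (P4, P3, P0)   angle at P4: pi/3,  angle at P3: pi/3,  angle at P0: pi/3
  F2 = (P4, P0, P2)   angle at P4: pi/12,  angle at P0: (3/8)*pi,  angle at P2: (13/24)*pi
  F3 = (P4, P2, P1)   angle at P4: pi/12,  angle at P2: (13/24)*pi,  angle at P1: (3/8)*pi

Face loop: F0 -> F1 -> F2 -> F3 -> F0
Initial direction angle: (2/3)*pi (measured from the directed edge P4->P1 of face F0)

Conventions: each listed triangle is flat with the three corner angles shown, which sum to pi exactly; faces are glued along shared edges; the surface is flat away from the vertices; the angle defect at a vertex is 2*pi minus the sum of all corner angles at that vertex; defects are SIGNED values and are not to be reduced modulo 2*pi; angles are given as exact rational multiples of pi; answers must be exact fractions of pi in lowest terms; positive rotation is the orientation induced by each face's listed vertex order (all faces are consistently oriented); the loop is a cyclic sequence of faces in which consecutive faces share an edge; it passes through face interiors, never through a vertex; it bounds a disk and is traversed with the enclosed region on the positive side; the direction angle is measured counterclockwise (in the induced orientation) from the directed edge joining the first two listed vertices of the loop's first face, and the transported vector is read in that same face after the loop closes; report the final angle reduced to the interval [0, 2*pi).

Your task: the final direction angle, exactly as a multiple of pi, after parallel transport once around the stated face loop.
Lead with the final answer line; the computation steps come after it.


Answer: final direction angle = (11/6)*pi

enclosed vertex P4: corner angles sum to (5/6)*pi, defect = 2*pi - (5/6)*pi = (7/6)*pi
the final direction is the initial angle plus the enclosed defects, taken mod 2*pi in the induced orientation
final angle = (2/3)*pi + (7/6)*pi = (11/6)*pi (mod 2*pi)


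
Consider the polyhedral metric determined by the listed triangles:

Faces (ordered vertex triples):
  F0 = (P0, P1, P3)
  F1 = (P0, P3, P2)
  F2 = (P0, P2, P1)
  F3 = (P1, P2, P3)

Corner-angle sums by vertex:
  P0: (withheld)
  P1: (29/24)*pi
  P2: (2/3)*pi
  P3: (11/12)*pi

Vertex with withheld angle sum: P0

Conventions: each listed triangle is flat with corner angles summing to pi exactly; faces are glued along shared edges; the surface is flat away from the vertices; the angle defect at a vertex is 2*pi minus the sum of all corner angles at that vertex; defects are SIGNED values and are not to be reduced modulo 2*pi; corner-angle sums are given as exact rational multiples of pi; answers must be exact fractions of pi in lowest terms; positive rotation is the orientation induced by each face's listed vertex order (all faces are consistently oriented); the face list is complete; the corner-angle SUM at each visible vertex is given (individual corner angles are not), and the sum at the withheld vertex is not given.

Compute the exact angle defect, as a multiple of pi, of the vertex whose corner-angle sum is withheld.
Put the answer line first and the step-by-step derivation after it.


Answer: defect(P0) = (19/24)*pi

V = 4, E = 6, F = 4; chi = V - E + F = 2
Gauss-Bonnet: total defect = 2*pi*chi = 4*pi; visible defects sum to (77/24)*pi


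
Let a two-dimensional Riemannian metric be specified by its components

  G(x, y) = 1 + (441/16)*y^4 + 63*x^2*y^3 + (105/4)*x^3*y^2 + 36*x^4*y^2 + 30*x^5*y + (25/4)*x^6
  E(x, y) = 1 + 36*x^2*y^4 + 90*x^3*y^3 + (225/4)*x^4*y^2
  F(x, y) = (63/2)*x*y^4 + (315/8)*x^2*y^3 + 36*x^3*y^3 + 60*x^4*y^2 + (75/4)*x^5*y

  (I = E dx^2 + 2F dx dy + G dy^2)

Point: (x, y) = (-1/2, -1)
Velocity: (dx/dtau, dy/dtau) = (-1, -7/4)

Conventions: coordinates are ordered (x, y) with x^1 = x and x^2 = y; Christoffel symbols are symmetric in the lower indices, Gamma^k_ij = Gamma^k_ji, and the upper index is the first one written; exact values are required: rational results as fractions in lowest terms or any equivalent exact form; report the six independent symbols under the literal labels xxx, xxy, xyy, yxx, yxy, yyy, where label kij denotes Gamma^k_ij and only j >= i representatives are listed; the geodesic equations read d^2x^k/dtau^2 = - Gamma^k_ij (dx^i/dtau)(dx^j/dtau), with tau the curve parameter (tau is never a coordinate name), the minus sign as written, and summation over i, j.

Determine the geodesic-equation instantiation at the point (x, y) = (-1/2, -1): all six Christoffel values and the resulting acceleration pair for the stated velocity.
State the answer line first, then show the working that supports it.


Answer: Gamma_xxx = -16848/9365, Gamma_xxy = -9828/9365, Gamma_xyy = 11232/9365, Gamma_yxx = 2376/1873, Gamma_yxy = 1386/1873, Gamma_yyy = -1584/1873; accelerations (d^2x/dtau^2, d^2y/dtau^2) = (16848/9365, -2376/1873)

E = 1585/64, F = -2145/128, G = 3281/256 at the point
E_x = -1053/8, E_y = -2457/32, F_x = 513/64, F_y = 9081/128, G_x = 3465/64, G_y = -495/8
EG - F^2 = 9365/256;  g^inv = (256/9365) * [[3281/256, 2145/128], [2145/128, 1585/64]]
first-kind symbols [ij,l] = (1/2)(d_i g_jl + d_j g_il - d_l g_ij): [xx,x] = E_x/2 = -1053/16, [xx,y] = F_x - E_y/2 = 1485/32, [xy,x] = E_y/2 = -2457/64, [xy,y] = G_x/2 = 3465/128, [yy,x] = F_y - G_x/2 = 351/8, [yy,y] = G_y/2 = -495/16
Gamma^x_ij = (G*[ij,x] - F*[ij,y])/(EG - F^2), Gamma^y_ij = (E*[ij,y] - F*[ij,x])/(EG - F^2)
Gamma_xxx = -16848/9365, Gamma_xxy = -9828/9365, Gamma_xyy = 11232/9365, Gamma_yxx = 2376/1873, Gamma_yxy = 1386/1873, Gamma_yyy = -1584/1873
d^2x/dtau^2 = -(Gamma_xxx*(-1)^2 + 2*Gamma_xxy*(-1)*(-7/4) + Gamma_xyy*(-7/4)^2) = 16848/9365
d^2y/dtau^2 = -(Gamma_yxx*(-1)^2 + 2*Gamma_yxy*(-1)*(-7/4) + Gamma_yyy*(-7/4)^2) = -2376/1873
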